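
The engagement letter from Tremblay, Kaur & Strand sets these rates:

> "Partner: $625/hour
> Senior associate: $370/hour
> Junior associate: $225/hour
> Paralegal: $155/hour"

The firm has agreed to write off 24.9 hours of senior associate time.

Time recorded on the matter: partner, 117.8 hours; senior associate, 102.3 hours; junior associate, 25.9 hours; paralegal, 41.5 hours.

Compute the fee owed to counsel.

Partner: 117.8 × $625 = $73,625.00
Senior associate: 102.3 × $370 = $37,851.00
Junior associate: 25.9 × $225 = $5,827.50
Paralegal: 41.5 × $155 = $6,432.50
Subtotal: $123,736.00
Write-off: 24.9 × $370 = $9,213.00
Total: $123,736.00 − $9,213.00 = $114,523.00

$114,523.00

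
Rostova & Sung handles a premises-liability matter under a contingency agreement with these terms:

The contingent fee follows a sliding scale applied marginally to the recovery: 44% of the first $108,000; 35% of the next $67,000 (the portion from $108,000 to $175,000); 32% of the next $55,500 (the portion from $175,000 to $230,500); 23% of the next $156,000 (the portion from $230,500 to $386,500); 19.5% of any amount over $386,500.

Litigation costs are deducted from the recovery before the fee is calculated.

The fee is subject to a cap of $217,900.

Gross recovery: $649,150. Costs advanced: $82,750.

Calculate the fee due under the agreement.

$159,690.50

Fee base (net of costs): $649,150 − $82,750 = $566,400
First $108,000 at 44% = $47,520.00
Next $67,000 at 35% = $23,450.00
Next $55,500 at 32% = $17,760.00
Next $156,000 at 23% = $35,880.00
Remaining $179,900 at 19.5% = $35,080.50
Fee: $47,520.00 + $23,450.00 + $17,760.00 + $35,880.00 + $35,080.50 = $159,690.50
$159,690.50 is under the $217,900 cap.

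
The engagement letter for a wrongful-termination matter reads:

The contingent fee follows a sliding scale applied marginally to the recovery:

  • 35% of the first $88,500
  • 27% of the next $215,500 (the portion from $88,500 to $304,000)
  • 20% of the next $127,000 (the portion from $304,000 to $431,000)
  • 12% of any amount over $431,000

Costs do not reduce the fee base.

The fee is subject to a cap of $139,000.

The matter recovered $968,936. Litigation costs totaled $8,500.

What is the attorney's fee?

Fee base is the gross recovery, $968,936; costs are reimbursed separately.
First $88,500 at 35% = $30,975.00
Next $215,500 at 27% = $58,185.00
Next $127,000 at 20% = $25,400.00
Remaining $537,936 at 12% = $64,552.32
Fee: $30,975.00 + $58,185.00 + $25,400.00 + $64,552.32 = $179,112.32
$179,112.32 exceeds the $139,000 cap, so the fee is capped at $139,000.00.

$139,000.00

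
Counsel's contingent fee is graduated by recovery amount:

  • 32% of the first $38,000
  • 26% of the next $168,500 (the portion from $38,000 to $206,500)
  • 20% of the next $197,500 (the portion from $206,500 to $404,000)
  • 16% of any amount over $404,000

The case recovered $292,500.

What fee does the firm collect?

First $38,000 at 32% = $12,160.00
Next $168,500 at 26% = $43,810.00
Remaining $86,000 at 20% = $17,200.00
Fee: $12,160.00 + $43,810.00 + $17,200.00 = $73,170.00

$73,170.00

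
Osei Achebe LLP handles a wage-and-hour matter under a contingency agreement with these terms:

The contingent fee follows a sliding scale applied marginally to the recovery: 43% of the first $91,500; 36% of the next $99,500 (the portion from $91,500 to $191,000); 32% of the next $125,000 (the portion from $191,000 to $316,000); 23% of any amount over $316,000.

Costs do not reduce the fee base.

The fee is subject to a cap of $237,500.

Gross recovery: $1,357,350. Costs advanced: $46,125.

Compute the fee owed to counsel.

Fee base is the gross recovery, $1,357,350; costs are reimbursed separately.
First $91,500 at 43% = $39,345.00
Next $99,500 at 36% = $35,820.00
Next $125,000 at 32% = $40,000.00
Remaining $1,041,350 at 23% = $239,510.50
Fee: $39,345.00 + $35,820.00 + $40,000.00 + $239,510.50 = $354,675.50
$354,675.50 exceeds the $237,500 cap, so the fee is capped at $237,500.00.

$237,500.00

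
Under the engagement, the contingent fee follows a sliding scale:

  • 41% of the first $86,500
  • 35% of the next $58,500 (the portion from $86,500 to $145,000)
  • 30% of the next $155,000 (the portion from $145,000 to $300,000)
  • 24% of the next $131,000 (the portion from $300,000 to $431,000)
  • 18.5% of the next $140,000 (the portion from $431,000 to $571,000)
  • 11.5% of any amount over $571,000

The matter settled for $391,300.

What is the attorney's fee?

$124,352.00

First $86,500 at 41% = $35,465.00
Next $58,500 at 35% = $20,475.00
Next $155,000 at 30% = $46,500.00
Remaining $91,300 at 24% = $21,912.00
Fee: $35,465.00 + $20,475.00 + $46,500.00 + $21,912.00 = $124,352.00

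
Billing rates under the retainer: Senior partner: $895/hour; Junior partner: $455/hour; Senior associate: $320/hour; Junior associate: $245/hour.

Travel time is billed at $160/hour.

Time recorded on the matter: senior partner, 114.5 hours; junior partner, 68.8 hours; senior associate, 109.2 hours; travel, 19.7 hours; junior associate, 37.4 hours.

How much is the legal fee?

Senior partner: 114.5 × $895 = $102,477.50
Junior partner: 68.8 × $455 = $31,304.00
Senior associate: 109.2 × $320 = $34,944.00
Junior associate: 37.4 × $245 = $9,163.00
Subtotal: $102,477.50 + $31,304.00 + $34,944.00 + $9,163.00 = $177,888.50
Travel: 19.7 × $160 = $3,152.00
Total: $177,888.50 + $3,152.00 = $181,040.50

$181,040.50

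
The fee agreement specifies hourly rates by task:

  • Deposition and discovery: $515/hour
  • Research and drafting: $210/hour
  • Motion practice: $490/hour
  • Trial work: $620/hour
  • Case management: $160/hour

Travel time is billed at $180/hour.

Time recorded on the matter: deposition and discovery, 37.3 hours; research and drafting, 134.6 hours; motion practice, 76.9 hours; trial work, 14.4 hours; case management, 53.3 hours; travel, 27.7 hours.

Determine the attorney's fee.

Deposition and discovery: 37.3 × $515 = $19,209.50
Research and drafting: 134.6 × $210 = $28,266.00
Motion practice: 76.9 × $490 = $37,681.00
Trial work: 14.4 × $620 = $8,928.00
Case management: 53.3 × $160 = $8,528.00
Subtotal: $19,209.50 + $28,266.00 + $37,681.00 + $8,928.00 + $8,528.00 = $102,612.50
Travel: 27.7 × $180 = $4,986.00
Total: $102,612.50 + $4,986.00 = $107,598.50

$107,598.50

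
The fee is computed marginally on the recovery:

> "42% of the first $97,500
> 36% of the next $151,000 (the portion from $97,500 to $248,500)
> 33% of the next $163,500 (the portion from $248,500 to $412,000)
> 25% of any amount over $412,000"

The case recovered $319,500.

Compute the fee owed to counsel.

First $97,500 at 42% = $40,950.00
Next $151,000 at 36% = $54,360.00
Remaining $71,000 at 33% = $23,430.00
Fee: $40,950.00 + $54,360.00 + $23,430.00 = $118,740.00

$118,740.00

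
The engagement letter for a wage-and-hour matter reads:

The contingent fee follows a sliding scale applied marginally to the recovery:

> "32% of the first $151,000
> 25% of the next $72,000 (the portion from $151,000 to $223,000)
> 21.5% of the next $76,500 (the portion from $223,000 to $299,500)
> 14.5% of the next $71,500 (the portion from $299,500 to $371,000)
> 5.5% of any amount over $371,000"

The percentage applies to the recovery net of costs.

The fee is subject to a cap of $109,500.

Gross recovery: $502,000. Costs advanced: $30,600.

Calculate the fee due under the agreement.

Fee base (net of costs): $502,000 − $30,600 = $471,400
First $151,000 at 32% = $48,320.00
Next $72,000 at 25% = $18,000.00
Next $76,500 at 21.5% = $16,447.50
Next $71,500 at 14.5% = $10,367.50
Remaining $100,400 at 5.5% = $5,522.00
Fee: $48,320.00 + $18,000.00 + $16,447.50 + $10,367.50 + $5,522.00 = $98,657.00
$98,657.00 is under the $109,500 cap.

$98,657.00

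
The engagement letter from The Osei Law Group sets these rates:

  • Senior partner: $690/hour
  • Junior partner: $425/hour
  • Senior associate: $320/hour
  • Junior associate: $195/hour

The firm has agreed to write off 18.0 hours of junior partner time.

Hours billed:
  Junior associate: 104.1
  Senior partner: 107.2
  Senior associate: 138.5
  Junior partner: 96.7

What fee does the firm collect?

$172,035.00

Senior partner: 107.2 × $690 = $73,968.00
Junior partner: 96.7 × $425 = $41,097.50
Senior associate: 138.5 × $320 = $44,320.00
Junior associate: 104.1 × $195 = $20,299.50
Subtotal: $179,685.00
Write-off: 18.0 × $425 = $7,650.00
Total: $179,685.00 − $7,650.00 = $172,035.00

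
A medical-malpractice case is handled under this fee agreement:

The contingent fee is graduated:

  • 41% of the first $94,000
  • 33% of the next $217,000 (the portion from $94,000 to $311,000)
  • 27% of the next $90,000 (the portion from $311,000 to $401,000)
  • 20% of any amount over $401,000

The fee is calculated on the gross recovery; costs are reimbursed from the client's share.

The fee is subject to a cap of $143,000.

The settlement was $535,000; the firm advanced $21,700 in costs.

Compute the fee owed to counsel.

$143,000.00

Fee base is the gross recovery, $535,000; costs are reimbursed separately.
First $94,000 at 41% = $38,540.00
Next $217,000 at 33% = $71,610.00
Next $90,000 at 27% = $24,300.00
Remaining $134,000 at 20% = $26,800.00
Fee: $38,540.00 + $71,610.00 + $24,300.00 + $26,800.00 = $161,250.00
$161,250.00 exceeds the $143,000 cap, so the fee is capped at $143,000.00.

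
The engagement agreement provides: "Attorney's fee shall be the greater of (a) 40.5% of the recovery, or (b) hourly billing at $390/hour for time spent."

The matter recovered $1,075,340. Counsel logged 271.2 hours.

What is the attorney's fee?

$435,512.70

(a) 40.5% of $1,075,340 = $435,512.70
(b) 271.2 × $390 = $105,768.00
The greater is (a): $435,512.70.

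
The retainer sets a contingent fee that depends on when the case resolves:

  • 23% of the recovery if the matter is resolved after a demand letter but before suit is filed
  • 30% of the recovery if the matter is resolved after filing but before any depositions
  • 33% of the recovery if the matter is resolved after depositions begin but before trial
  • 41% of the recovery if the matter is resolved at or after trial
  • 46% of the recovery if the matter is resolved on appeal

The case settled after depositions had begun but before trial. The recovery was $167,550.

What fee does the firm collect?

$55,291.50

The matter settled after depositions had begun but before trial, so the 33% rate applies.
$167,550 × 33% = $55,291.50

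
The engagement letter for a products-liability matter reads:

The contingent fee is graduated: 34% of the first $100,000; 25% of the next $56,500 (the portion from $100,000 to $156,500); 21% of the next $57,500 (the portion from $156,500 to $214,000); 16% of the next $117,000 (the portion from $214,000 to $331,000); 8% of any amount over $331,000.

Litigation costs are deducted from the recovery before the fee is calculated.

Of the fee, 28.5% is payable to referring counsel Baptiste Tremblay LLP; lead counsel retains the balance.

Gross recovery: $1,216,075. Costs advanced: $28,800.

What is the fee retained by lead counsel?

$105,406.73

Fee base (net of costs): $1,216,075 − $28,800 = $1,187,275
First $100,000 at 34% = $34,000.00
Next $56,500 at 25% = $14,125.00
Next $57,500 at 21% = $12,075.00
Next $117,000 at 16% = $18,720.00
Remaining $856,275 at 8% = $68,502.00
Fee: $34,000.00 + $14,125.00 + $12,075.00 + $18,720.00 + $68,502.00 = $147,422.00
Referral share: 28.5% of $147,422.00 = $42,015.27; lead counsel retains $147,422.00 − $42,015.27 = $105,406.73.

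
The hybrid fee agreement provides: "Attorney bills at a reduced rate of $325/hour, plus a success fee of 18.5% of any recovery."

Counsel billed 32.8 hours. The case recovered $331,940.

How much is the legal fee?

$72,068.90

Hourly: 32.8 × $325 = $10,660.00
Success fee: 18.5% of $331,940 = $61,408.90
Total: $10,660.00 + $61,408.90 = $72,068.90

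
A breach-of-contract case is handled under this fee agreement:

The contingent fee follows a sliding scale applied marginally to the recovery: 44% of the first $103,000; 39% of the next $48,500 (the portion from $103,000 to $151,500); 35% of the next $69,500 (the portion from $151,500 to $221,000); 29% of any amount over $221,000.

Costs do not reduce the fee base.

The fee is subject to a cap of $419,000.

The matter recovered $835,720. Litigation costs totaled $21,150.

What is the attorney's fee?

$266,828.80

Fee base is the gross recovery, $835,720; costs are reimbursed separately.
First $103,000 at 44% = $45,320.00
Next $48,500 at 39% = $18,915.00
Next $69,500 at 35% = $24,325.00
Remaining $614,720 at 29% = $178,268.80
Fee: $45,320.00 + $18,915.00 + $24,325.00 + $178,268.80 = $266,828.80
$266,828.80 is under the $419,000 cap.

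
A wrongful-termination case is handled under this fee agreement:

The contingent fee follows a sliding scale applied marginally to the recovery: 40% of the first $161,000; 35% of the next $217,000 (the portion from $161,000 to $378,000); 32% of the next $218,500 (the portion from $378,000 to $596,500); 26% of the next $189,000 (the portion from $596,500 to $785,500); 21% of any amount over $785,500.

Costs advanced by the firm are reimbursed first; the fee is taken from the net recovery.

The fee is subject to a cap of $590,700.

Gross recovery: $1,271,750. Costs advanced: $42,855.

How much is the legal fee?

$352,522.95

Fee base (net of costs): $1,271,750 − $42,855 = $1,228,895
First $161,000 at 40% = $64,400.00
Next $217,000 at 35% = $75,950.00
Next $218,500 at 32% = $69,920.00
Next $189,000 at 26% = $49,140.00
Remaining $443,395 at 21% = $93,112.95
Fee: $64,400.00 + $75,950.00 + $69,920.00 + $49,140.00 + $93,112.95 = $352,522.95
$352,522.95 is under the $590,700 cap.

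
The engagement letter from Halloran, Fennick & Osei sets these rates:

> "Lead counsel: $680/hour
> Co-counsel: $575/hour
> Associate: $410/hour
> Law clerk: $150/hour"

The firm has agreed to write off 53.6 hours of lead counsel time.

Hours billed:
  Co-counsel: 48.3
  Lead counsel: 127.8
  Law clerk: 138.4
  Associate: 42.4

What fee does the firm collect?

$116,372.50

Lead counsel: 127.8 × $680 = $86,904.00
Co-counsel: 48.3 × $575 = $27,772.50
Associate: 42.4 × $410 = $17,384.00
Law clerk: 138.4 × $150 = $20,760.00
Subtotal: $152,820.50
Write-off: 53.6 × $680 = $36,448.00
Total: $152,820.50 − $36,448.00 = $116,372.50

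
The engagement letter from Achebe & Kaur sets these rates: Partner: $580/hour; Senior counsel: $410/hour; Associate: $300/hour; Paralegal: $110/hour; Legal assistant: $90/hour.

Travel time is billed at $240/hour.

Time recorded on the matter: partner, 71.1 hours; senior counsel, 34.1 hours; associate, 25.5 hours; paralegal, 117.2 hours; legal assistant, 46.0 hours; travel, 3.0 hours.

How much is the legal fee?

$80,621.00

Partner: 71.1 × $580 = $41,238.00
Senior counsel: 34.1 × $410 = $13,981.00
Associate: 25.5 × $300 = $7,650.00
Paralegal: 117.2 × $110 = $12,892.00
Legal assistant: 46.0 × $90 = $4,140.00
Subtotal: $41,238.00 + $13,981.00 + $7,650.00 + $12,892.00 + $4,140.00 = $79,901.00
Travel: 3.0 × $240 = $720.00
Total: $79,901.00 + $720.00 = $80,621.00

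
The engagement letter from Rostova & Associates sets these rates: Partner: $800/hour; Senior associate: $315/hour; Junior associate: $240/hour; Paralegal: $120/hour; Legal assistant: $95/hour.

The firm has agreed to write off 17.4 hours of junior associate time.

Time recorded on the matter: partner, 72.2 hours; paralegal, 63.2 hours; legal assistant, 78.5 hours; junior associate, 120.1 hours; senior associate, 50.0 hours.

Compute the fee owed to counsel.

$113,199.50

Partner: 72.2 × $800 = $57,760.00
Senior associate: 50.0 × $315 = $15,750.00
Junior associate: 120.1 × $240 = $28,824.00
Paralegal: 63.2 × $120 = $7,584.00
Legal assistant: 78.5 × $95 = $7,457.50
Subtotal: $117,375.50
Write-off: 17.4 × $240 = $4,176.00
Total: $117,375.50 − $4,176.00 = $113,199.50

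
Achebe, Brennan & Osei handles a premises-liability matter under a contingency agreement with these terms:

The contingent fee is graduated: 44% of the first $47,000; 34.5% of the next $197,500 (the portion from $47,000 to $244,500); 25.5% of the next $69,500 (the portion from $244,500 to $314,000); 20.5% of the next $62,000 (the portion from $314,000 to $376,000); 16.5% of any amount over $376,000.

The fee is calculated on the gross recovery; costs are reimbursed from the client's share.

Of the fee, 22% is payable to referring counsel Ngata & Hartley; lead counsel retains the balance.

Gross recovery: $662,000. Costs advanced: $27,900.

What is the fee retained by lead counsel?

$129,823.20

Fee base is the gross recovery, $662,000; costs are reimbursed separately.
First $47,000 at 44% = $20,680.00
Next $197,500 at 34.5% = $68,137.50
Next $69,500 at 25.5% = $17,722.50
Next $62,000 at 20.5% = $12,710.00
Remaining $286,000 at 16.5% = $47,190.00
Fee: $20,680.00 + $68,137.50 + $17,722.50 + $12,710.00 + $47,190.00 = $166,440.00
Referral share: 22% of $166,440.00 = $36,616.80; lead counsel retains $166,440.00 − $36,616.80 = $129,823.20.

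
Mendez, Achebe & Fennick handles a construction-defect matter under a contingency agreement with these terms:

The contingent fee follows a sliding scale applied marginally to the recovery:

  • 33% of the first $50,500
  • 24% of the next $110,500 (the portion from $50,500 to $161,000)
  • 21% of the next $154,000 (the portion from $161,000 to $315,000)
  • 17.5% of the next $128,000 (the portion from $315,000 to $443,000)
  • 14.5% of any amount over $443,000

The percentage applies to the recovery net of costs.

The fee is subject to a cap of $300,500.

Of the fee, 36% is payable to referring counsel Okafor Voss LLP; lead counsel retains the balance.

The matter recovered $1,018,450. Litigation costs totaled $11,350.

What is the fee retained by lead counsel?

$115,020.48

Fee base (net of costs): $1,018,450 − $11,350 = $1,007,100
First $50,500 at 33% = $16,665.00
Next $110,500 at 24% = $26,520.00
Next $154,000 at 21% = $32,340.00
Next $128,000 at 17.5% = $22,400.00
Remaining $564,100 at 14.5% = $81,794.50
Fee: $16,665.00 + $26,520.00 + $32,340.00 + $22,400.00 + $81,794.50 = $179,719.50
$179,719.50 is under the $300,500 cap.
Referral share: 36% of $179,719.50 = $64,699.02; lead counsel retains $179,719.50 − $64,699.02 = $115,020.48.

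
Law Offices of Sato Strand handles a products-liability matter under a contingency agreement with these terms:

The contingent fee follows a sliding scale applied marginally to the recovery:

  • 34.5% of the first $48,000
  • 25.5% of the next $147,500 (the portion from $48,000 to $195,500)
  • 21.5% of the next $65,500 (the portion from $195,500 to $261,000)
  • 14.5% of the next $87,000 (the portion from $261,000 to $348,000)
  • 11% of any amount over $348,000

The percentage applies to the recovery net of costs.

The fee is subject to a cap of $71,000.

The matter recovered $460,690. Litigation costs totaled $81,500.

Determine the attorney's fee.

$71,000.00

Fee base (net of costs): $460,690 − $81,500 = $379,190
First $48,000 at 34.5% = $16,560.00
Next $147,500 at 25.5% = $37,612.50
Next $65,500 at 21.5% = $14,082.50
Next $87,000 at 14.5% = $12,615.00
Remaining $31,190 at 11% = $3,430.90
Fee: $16,560.00 + $37,612.50 + $14,082.50 + $12,615.00 + $3,430.90 = $84,300.90
$84,300.90 exceeds the $71,000 cap, so the fee is capped at $71,000.00.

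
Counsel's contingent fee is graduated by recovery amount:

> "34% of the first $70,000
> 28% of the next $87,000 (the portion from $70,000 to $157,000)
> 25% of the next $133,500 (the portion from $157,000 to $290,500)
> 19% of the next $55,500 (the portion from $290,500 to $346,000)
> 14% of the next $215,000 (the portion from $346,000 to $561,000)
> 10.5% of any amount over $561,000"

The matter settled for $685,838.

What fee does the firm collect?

$135,287.99

First $70,000 at 34% = $23,800.00
Next $87,000 at 28% = $24,360.00
Next $133,500 at 25% = $33,375.00
Next $55,500 at 19% = $10,545.00
Next $215,000 at 14% = $30,100.00
Remaining $124,838 at 10.5% = $13,107.99
Fee: $23,800.00 + $24,360.00 + $33,375.00 + $10,545.00 + $30,100.00 + $13,107.99 = $135,287.99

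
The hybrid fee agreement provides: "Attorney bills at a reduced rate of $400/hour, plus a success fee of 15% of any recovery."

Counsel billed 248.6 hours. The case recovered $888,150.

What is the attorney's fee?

$232,662.50

Hourly: 248.6 × $400 = $99,440.00
Success fee: 15% of $888,150 = $133,222.50
Total: $99,440.00 + $133,222.50 = $232,662.50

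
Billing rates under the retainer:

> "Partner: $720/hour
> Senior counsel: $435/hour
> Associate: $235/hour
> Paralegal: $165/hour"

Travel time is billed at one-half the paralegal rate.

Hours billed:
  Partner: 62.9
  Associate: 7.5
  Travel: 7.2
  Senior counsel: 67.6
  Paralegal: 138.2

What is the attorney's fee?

$99,853.50

Partner: 62.9 × $720 = $45,288.00
Senior counsel: 67.6 × $435 = $29,406.00
Associate: 7.5 × $235 = $1,762.50
Paralegal: 138.2 × $165 = $22,803.00
Subtotal: $45,288.00 + $29,406.00 + $1,762.50 + $22,803.00 = $99,259.50
Travel: 7.2 × ($165 ÷ 2) = 7.2 × $82.50 = $594.00
Total: $99,259.50 + $594.00 = $99,853.50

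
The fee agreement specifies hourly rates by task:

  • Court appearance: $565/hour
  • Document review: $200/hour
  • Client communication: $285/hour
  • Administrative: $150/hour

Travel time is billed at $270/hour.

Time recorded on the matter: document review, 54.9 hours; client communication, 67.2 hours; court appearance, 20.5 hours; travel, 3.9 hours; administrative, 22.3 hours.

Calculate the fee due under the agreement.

Court appearance: 20.5 × $565 = $11,582.50
Document review: 54.9 × $200 = $10,980.00
Client communication: 67.2 × $285 = $19,152.00
Administrative: 22.3 × $150 = $3,345.00
Subtotal: $11,582.50 + $10,980.00 + $19,152.00 + $3,345.00 = $45,059.50
Travel: 3.9 × $270 = $1,053.00
Total: $45,059.50 + $1,053.00 = $46,112.50

$46,112.50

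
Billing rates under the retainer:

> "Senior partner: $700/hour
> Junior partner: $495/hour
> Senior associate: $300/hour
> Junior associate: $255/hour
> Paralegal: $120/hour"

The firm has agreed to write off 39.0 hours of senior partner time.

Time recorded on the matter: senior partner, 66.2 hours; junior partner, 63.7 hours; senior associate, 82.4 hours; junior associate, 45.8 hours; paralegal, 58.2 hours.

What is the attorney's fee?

Senior partner: 66.2 × $700 = $46,340.00
Junior partner: 63.7 × $495 = $31,531.50
Senior associate: 82.4 × $300 = $24,720.00
Junior associate: 45.8 × $255 = $11,679.00
Paralegal: 58.2 × $120 = $6,984.00
Subtotal: $121,254.50
Write-off: 39.0 × $700 = $27,300.00
Total: $121,254.50 − $27,300.00 = $93,954.50

$93,954.50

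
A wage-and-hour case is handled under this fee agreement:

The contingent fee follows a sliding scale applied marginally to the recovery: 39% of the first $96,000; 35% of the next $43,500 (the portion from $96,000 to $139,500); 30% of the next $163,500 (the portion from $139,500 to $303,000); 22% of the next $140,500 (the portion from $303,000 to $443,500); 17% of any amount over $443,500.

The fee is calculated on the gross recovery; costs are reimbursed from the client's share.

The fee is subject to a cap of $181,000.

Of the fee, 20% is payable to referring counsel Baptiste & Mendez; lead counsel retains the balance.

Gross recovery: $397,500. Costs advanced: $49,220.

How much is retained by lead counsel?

Fee base is the gross recovery, $397,500; costs are reimbursed separately.
First $96,000 at 39% = $37,440.00
Next $43,500 at 35% = $15,225.00
Next $163,500 at 30% = $49,050.00
Remaining $94,500 at 22% = $20,790.00
Fee: $37,440.00 + $15,225.00 + $49,050.00 + $20,790.00 = $122,505.00
$122,505.00 is under the $181,000 cap.
Referral share: 20% of $122,505.00 = $24,501.00; lead counsel retains $122,505.00 − $24,501.00 = $98,004.00.

$98,004.00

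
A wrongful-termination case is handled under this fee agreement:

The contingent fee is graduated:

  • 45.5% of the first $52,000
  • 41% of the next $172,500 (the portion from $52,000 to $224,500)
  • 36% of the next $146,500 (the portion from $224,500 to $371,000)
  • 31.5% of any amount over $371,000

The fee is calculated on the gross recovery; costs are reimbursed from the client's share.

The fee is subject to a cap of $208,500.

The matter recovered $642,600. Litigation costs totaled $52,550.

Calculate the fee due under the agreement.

$208,500.00

Fee base is the gross recovery, $642,600; costs are reimbursed separately.
First $52,000 at 45.5% = $23,660.00
Next $172,500 at 41% = $70,725.00
Next $146,500 at 36% = $52,740.00
Remaining $271,600 at 31.5% = $85,554.00
Fee: $23,660.00 + $70,725.00 + $52,740.00 + $85,554.00 = $232,679.00
$232,679.00 exceeds the $208,500 cap, so the fee is capped at $208,500.00.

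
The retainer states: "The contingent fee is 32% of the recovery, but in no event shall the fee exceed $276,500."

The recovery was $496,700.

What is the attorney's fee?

$158,944.00

32% of $496,700 = $158,944.00
That is under the $276,500 cap.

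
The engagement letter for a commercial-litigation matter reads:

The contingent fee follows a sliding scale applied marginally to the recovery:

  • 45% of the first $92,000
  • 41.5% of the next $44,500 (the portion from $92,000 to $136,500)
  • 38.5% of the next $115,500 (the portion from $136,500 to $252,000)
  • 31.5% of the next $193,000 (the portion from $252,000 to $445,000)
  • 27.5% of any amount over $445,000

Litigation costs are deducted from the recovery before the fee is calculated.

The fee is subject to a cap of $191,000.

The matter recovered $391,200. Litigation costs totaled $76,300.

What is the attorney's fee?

Fee base (net of costs): $391,200 − $76,300 = $314,900
First $92,000 at 45% = $41,400.00
Next $44,500 at 41.5% = $18,467.50
Next $115,500 at 38.5% = $44,467.50
Remaining $62,900 at 31.5% = $19,813.50
Fee: $41,400.00 + $18,467.50 + $44,467.50 + $19,813.50 = $124,148.50
$124,148.50 is under the $191,000 cap.

$124,148.50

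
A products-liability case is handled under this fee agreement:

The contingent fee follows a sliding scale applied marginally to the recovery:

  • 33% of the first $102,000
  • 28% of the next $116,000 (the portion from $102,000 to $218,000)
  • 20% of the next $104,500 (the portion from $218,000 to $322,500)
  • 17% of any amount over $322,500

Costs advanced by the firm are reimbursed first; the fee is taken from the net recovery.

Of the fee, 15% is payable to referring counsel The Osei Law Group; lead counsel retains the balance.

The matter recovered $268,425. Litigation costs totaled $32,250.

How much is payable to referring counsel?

$10,466.25

Fee base (net of costs): $268,425 − $32,250 = $236,175
First $102,000 at 33% = $33,660.00
Next $116,000 at 28% = $32,480.00
Remaining $18,175 at 20% = $3,635.00
Fee: $33,660.00 + $32,480.00 + $3,635.00 = $69,775.00
Referral share: 15% of $69,775.00 = $10,466.25; lead counsel retains $69,775.00 − $10,466.25 = $59,308.75.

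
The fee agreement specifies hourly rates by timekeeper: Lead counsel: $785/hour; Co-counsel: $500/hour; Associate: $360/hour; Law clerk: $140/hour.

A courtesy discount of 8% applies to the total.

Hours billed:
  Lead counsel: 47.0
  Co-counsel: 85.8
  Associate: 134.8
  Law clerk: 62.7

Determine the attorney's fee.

Lead counsel: 47.0 × $785 = $36,895.00
Co-counsel: 85.8 × $500 = $42,900.00
Associate: 134.8 × $360 = $48,528.00
Law clerk: 62.7 × $140 = $8,778.00
Subtotal: $137,101.00
Less 8% discount: −$10,968.08
Total: $137,101.00 − $10,968.08 = $126,132.92

$126,132.92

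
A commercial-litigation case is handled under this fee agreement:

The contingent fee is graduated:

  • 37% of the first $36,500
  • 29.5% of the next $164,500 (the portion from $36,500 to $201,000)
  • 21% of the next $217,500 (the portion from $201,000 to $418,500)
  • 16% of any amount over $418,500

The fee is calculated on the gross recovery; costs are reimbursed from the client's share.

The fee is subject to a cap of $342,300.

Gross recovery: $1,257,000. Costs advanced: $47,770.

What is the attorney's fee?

Fee base is the gross recovery, $1,257,000; costs are reimbursed separately.
First $36,500 at 37% = $13,505.00
Next $164,500 at 29.5% = $48,527.50
Next $217,500 at 21% = $45,675.00
Remaining $838,500 at 16% = $134,160.00
Fee: $13,505.00 + $48,527.50 + $45,675.00 + $134,160.00 = $241,867.50
$241,867.50 is under the $342,300 cap.

$241,867.50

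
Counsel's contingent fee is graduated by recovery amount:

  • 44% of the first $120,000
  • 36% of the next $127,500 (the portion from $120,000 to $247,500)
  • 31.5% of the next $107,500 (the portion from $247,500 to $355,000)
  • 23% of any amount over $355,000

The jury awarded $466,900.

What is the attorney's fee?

$158,299.50

First $120,000 at 44% = $52,800.00
Next $127,500 at 36% = $45,900.00
Next $107,500 at 31.5% = $33,862.50
Remaining $111,900 at 23% = $25,737.00
Fee: $52,800.00 + $45,900.00 + $33,862.50 + $25,737.00 = $158,299.50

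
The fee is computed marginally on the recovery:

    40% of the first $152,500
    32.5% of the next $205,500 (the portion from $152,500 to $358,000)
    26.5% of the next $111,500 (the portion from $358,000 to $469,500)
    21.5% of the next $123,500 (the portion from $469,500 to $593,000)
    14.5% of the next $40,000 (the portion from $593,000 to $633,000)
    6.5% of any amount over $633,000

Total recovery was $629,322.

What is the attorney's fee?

$189,154.19

First $152,500 at 40% = $61,000.00
Next $205,500 at 32.5% = $66,787.50
Next $111,500 at 26.5% = $29,547.50
Next $123,500 at 21.5% = $26,552.50
Remaining $36,322 at 14.5% = $5,266.69
Fee: $61,000.00 + $66,787.50 + $29,547.50 + $26,552.50 + $5,266.69 = $189,154.19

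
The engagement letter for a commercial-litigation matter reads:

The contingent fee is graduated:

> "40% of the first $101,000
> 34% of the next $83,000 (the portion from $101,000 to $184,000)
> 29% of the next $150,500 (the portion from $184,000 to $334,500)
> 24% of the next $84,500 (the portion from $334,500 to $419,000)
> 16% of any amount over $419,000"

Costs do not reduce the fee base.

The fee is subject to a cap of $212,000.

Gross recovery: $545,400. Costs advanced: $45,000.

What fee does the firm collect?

Fee base is the gross recovery, $545,400; costs are reimbursed separately.
First $101,000 at 40% = $40,400.00
Next $83,000 at 34% = $28,220.00
Next $150,500 at 29% = $43,645.00
Next $84,500 at 24% = $20,280.00
Remaining $126,400 at 16% = $20,224.00
Fee: $40,400.00 + $28,220.00 + $43,645.00 + $20,280.00 + $20,224.00 = $152,769.00
$152,769.00 is under the $212,000 cap.

$152,769.00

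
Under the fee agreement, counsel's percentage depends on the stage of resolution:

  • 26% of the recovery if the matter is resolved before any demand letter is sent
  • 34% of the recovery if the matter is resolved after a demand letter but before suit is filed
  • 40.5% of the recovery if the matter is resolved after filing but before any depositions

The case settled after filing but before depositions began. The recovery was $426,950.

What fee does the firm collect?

The matter settled after filing but before depositions began, so the 40.5% rate applies.
$426,950 × 40.5% = $172,914.75

$172,914.75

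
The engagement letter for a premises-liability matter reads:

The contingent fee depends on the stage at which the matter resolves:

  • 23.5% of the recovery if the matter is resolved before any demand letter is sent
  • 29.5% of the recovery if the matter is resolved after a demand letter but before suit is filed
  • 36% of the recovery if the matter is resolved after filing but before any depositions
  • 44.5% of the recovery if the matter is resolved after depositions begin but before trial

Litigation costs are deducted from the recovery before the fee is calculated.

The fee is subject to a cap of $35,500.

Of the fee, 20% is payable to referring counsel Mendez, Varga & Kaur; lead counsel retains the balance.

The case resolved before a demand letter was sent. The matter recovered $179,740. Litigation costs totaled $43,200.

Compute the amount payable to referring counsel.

$6,417.38

Fee base (net of costs): $179,740 − $43,200 = $136,540
The matter resolved before a demand letter was sent, so the 23.5% rate applies.
$136,540 × 23.5% = $32,086.90
$32,086.90 is under the $35,500 cap.
Referral share: 20% of $32,086.90 = $6,417.38; lead counsel retains $32,086.90 − $6,417.38 = $25,669.52.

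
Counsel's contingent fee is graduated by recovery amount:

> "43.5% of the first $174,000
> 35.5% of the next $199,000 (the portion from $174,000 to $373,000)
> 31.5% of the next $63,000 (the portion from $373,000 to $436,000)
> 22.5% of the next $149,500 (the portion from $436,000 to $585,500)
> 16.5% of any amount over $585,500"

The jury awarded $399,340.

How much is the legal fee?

$154,632.10

First $174,000 at 43.5% = $75,690.00
Next $199,000 at 35.5% = $70,645.00
Remaining $26,340 at 31.5% = $8,297.10
Fee: $75,690.00 + $70,645.00 + $8,297.10 = $154,632.10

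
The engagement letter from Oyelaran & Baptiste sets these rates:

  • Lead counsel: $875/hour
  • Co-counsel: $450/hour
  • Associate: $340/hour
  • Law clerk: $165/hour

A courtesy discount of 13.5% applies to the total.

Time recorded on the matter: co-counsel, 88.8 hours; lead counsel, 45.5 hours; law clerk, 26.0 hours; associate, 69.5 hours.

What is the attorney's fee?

Lead counsel: 45.5 × $875 = $39,812.50
Co-counsel: 88.8 × $450 = $39,960.00
Associate: 69.5 × $340 = $23,630.00
Law clerk: 26.0 × $165 = $4,290.00
Subtotal: $107,692.50
Less 13.5% discount: −$14,538.49
Total: $107,692.50 − $14,538.49 = $93,154.01

$93,154.01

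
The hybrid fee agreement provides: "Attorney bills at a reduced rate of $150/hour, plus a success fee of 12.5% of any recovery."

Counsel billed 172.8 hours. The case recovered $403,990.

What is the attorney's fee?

$76,418.75

Hourly: 172.8 × $150 = $25,920.00
Success fee: 12.5% of $403,990 = $50,498.75
Total: $25,920.00 + $50,498.75 = $76,418.75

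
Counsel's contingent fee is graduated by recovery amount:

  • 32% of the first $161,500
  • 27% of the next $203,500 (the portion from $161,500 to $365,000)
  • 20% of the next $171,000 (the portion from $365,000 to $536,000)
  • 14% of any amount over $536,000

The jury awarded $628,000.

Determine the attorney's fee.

$153,705.00

First $161,500 at 32% = $51,680.00
Next $203,500 at 27% = $54,945.00
Next $171,000 at 20% = $34,200.00
Remaining $92,000 at 14% = $12,880.00
Fee: $51,680.00 + $54,945.00 + $34,200.00 + $12,880.00 = $153,705.00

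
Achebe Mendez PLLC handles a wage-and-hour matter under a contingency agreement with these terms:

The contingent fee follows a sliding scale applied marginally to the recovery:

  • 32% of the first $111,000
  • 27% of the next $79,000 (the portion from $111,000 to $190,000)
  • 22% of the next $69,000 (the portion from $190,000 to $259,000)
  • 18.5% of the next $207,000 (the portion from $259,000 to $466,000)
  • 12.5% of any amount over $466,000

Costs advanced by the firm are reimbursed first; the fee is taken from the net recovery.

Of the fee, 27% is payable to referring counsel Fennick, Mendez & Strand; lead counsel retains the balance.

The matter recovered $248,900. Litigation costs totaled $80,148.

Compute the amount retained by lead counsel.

$37,312.52

Fee base (net of costs): $248,900 − $80,148 = $168,752
First $111,000 at 32% = $35,520.00
Remaining $57,752 at 27% = $15,593.04
Fee: $35,520.00 + $15,593.04 = $51,113.04
Referral share: 27% of $51,113.04 = $13,800.52; lead counsel retains $51,113.04 − $13,800.52 = $37,312.52.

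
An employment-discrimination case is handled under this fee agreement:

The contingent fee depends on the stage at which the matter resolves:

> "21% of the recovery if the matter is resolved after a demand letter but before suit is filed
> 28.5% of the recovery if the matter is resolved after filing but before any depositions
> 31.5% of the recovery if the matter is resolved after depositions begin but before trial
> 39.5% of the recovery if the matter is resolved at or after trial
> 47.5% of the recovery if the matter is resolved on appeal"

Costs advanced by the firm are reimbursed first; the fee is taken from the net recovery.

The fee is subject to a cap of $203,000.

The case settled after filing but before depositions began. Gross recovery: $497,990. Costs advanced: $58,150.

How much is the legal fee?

$125,354.40

Fee base (net of costs): $497,990 − $58,150 = $439,840
The matter settled after filing but before depositions began, so the 28.5% rate applies.
$439,840 × 28.5% = $125,354.40
$125,354.40 is under the $203,000 cap.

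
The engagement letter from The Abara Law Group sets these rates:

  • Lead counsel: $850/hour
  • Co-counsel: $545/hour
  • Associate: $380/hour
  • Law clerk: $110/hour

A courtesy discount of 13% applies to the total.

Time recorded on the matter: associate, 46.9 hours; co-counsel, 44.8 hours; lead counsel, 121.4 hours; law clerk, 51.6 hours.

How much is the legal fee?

$131,460.48

Lead counsel: 121.4 × $850 = $103,190.00
Co-counsel: 44.8 × $545 = $24,416.00
Associate: 46.9 × $380 = $17,822.00
Law clerk: 51.6 × $110 = $5,676.00
Subtotal: $151,104.00
Less 13% discount: −$19,643.52
Total: $151,104.00 − $19,643.52 = $131,460.48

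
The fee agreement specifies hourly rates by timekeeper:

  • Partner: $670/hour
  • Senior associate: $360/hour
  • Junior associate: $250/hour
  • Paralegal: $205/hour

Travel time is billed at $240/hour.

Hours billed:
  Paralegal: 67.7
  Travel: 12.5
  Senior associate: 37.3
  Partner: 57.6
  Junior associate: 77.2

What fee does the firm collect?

$88,198.50

Partner: 57.6 × $670 = $38,592.00
Senior associate: 37.3 × $360 = $13,428.00
Junior associate: 77.2 × $250 = $19,300.00
Paralegal: 67.7 × $205 = $13,878.50
Subtotal: $38,592.00 + $13,428.00 + $19,300.00 + $13,878.50 = $85,198.50
Travel: 12.5 × $240 = $3,000.00
Total: $85,198.50 + $3,000.00 = $88,198.50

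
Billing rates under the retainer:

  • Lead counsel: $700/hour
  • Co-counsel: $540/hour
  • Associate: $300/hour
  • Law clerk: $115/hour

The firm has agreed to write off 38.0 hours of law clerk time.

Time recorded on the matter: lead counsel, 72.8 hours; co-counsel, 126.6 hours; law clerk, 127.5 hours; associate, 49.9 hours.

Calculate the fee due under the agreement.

Lead counsel: 72.8 × $700 = $50,960.00
Co-counsel: 126.6 × $540 = $68,364.00
Associate: 49.9 × $300 = $14,970.00
Law clerk: 127.5 × $115 = $14,662.50
Subtotal: $148,956.50
Write-off: 38.0 × $115 = $4,370.00
Total: $148,956.50 − $4,370.00 = $144,586.50

$144,586.50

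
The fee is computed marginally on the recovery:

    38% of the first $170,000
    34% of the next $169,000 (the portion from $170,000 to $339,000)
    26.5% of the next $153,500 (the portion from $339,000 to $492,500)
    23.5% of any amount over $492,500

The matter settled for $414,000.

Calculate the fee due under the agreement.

$141,935.00

First $170,000 at 38% = $64,600.00
Next $169,000 at 34% = $57,460.00
Remaining $75,000 at 26.5% = $19,875.00
Fee: $64,600.00 + $57,460.00 + $19,875.00 = $141,935.00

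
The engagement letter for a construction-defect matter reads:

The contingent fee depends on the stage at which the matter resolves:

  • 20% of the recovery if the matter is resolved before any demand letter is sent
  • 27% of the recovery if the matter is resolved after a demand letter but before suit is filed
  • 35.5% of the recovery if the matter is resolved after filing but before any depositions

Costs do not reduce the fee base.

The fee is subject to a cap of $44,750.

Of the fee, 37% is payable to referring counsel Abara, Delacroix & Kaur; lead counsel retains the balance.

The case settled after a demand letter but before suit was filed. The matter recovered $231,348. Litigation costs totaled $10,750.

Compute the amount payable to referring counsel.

Fee base is the gross recovery, $231,348; costs are reimbursed separately.
The matter settled after a demand letter but before suit was filed, so the 27% rate applies.
$231,348 × 27% = $62,463.96
$62,463.96 exceeds the $44,750 cap, so the fee is capped at $44,750.00.
Referral share: 37% of $44,750.00 = $16,557.50; lead counsel retains $44,750.00 − $16,557.50 = $28,192.50.

$16,557.50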